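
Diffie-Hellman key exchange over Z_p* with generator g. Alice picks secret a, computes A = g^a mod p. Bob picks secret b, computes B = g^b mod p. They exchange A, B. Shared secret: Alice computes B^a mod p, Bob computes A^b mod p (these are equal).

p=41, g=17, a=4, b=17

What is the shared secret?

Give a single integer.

Answer: 25

Derivation:
A = 17^4 mod 41  (bits of 4 = 100)
  bit 0 = 1: r = r^2 * 17 mod 41 = 1^2 * 17 = 1*17 = 17
  bit 1 = 0: r = r^2 mod 41 = 17^2 = 2
  bit 2 = 0: r = r^2 mod 41 = 2^2 = 4
  -> A = 4
B = 17^17 mod 41  (bits of 17 = 10001)
  bit 0 = 1: r = r^2 * 17 mod 41 = 1^2 * 17 = 1*17 = 17
  bit 1 = 0: r = r^2 mod 41 = 17^2 = 2
  bit 2 = 0: r = r^2 mod 41 = 2^2 = 4
  bit 3 = 0: r = r^2 mod 41 = 4^2 = 16
  bit 4 = 1: r = r^2 * 17 mod 41 = 16^2 * 17 = 10*17 = 6
  -> B = 6
s = B^a = 6^4 mod 41  (bits of 4 = 100)
  bit 0 = 1: r = r^2 * 6 mod 41 = 1^2 * 6 = 1*6 = 6
  bit 1 = 0: r = r^2 mod 41 = 6^2 = 36
  bit 2 = 0: r = r^2 mod 41 = 36^2 = 25
  -> s = B^a = 25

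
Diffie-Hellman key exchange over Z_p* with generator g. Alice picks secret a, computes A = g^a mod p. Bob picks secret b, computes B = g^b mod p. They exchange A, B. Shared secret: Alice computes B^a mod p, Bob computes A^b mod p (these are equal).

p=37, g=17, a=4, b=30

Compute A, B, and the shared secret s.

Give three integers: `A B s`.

Answer: 12 11 26

Derivation:
A = 17^4 mod 37  (bits of 4 = 100)
  bit 0 = 1: r = r^2 * 17 mod 37 = 1^2 * 17 = 1*17 = 17
  bit 1 = 0: r = r^2 mod 37 = 17^2 = 30
  bit 2 = 0: r = r^2 mod 37 = 30^2 = 12
  -> A = 12
B = 17^30 mod 37  (bits of 30 = 11110)
  bit 0 = 1: r = r^2 * 17 mod 37 = 1^2 * 17 = 1*17 = 17
  bit 1 = 1: r = r^2 * 17 mod 37 = 17^2 * 17 = 30*17 = 29
  bit 2 = 1: r = r^2 * 17 mod 37 = 29^2 * 17 = 27*17 = 15
  bit 3 = 1: r = r^2 * 17 mod 37 = 15^2 * 17 = 3*17 = 14
  bit 4 = 0: r = r^2 mod 37 = 14^2 = 11
  -> B = 11
s = B^a = 11^4 mod 37  (bits of 4 = 100)
  bit 0 = 1: r = r^2 * 11 mod 37 = 1^2 * 11 = 1*11 = 11
  bit 1 = 0: r = r^2 mod 37 = 11^2 = 10
  bit 2 = 0: r = r^2 mod 37 = 10^2 = 26
  -> s = B^a = 26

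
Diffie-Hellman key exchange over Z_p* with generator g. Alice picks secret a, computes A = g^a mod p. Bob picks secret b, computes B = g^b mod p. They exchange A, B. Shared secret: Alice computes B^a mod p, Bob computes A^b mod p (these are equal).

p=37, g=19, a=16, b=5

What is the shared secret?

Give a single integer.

Answer: 12

Derivation:
A = 19^16 mod 37  (bits of 16 = 10000)
  bit 0 = 1: r = r^2 * 19 mod 37 = 1^2 * 19 = 1*19 = 19
  bit 1 = 0: r = r^2 mod 37 = 19^2 = 28
  bit 2 = 0: r = r^2 mod 37 = 28^2 = 7
  bit 3 = 0: r = r^2 mod 37 = 7^2 = 12
  bit 4 = 0: r = r^2 mod 37 = 12^2 = 33
  -> A = 33
B = 19^5 mod 37  (bits of 5 = 101)
  bit 0 = 1: r = r^2 * 19 mod 37 = 1^2 * 19 = 1*19 = 19
  bit 1 = 0: r = r^2 mod 37 = 19^2 = 28
  bit 2 = 1: r = r^2 * 19 mod 37 = 28^2 * 19 = 7*19 = 22
  -> B = 22
s = B^a = 22^16 mod 37  (bits of 16 = 10000)
  bit 0 = 1: r = r^2 * 22 mod 37 = 1^2 * 22 = 1*22 = 22
  bit 1 = 0: r = r^2 mod 37 = 22^2 = 3
  bit 2 = 0: r = r^2 mod 37 = 3^2 = 9
  bit 3 = 0: r = r^2 mod 37 = 9^2 = 7
  bit 4 = 0: r = r^2 mod 37 = 7^2 = 12
  -> s = B^a = 12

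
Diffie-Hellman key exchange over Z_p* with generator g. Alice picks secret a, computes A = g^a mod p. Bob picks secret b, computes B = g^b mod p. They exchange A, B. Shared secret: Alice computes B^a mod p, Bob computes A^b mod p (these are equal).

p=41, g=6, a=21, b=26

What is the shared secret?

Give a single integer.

A = 6^21 mod 41  (bits of 21 = 10101)
  bit 0 = 1: r = r^2 * 6 mod 41 = 1^2 * 6 = 1*6 = 6
  bit 1 = 0: r = r^2 mod 41 = 6^2 = 36
  bit 2 = 1: r = r^2 * 6 mod 41 = 36^2 * 6 = 25*6 = 27
  bit 3 = 0: r = r^2 mod 41 = 27^2 = 32
  bit 4 = 1: r = r^2 * 6 mod 41 = 32^2 * 6 = 40*6 = 35
  -> A = 35
B = 6^26 mod 41  (bits of 26 = 11010)
  bit 0 = 1: r = r^2 * 6 mod 41 = 1^2 * 6 = 1*6 = 6
  bit 1 = 1: r = r^2 * 6 mod 41 = 6^2 * 6 = 36*6 = 11
  bit 2 = 0: r = r^2 mod 41 = 11^2 = 39
  bit 3 = 1: r = r^2 * 6 mod 41 = 39^2 * 6 = 4*6 = 24
  bit 4 = 0: r = r^2 mod 41 = 24^2 = 2
  -> B = 2
s = B^a = 2^21 mod 41  (bits of 21 = 10101)
  bit 0 = 1: r = r^2 * 2 mod 41 = 1^2 * 2 = 1*2 = 2
  bit 1 = 0: r = r^2 mod 41 = 2^2 = 4
  bit 2 = 1: r = r^2 * 2 mod 41 = 4^2 * 2 = 16*2 = 32
  bit 3 = 0: r = r^2 mod 41 = 32^2 = 40
  bit 4 = 1: r = r^2 * 2 mod 41 = 40^2 * 2 = 1*2 = 2
  -> s = B^a = 2

Answer: 2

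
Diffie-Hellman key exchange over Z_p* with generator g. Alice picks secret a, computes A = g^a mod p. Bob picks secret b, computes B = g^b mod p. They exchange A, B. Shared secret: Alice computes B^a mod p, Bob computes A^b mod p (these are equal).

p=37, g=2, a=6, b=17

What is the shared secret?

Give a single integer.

A = 2^6 mod 37  (bits of 6 = 110)
  bit 0 = 1: r = r^2 * 2 mod 37 = 1^2 * 2 = 1*2 = 2
  bit 1 = 1: r = r^2 * 2 mod 37 = 2^2 * 2 = 4*2 = 8
  bit 2 = 0: r = r^2 mod 37 = 8^2 = 27
  -> A = 27
B = 2^17 mod 37  (bits of 17 = 10001)
  bit 0 = 1: r = r^2 * 2 mod 37 = 1^2 * 2 = 1*2 = 2
  bit 1 = 0: r = r^2 mod 37 = 2^2 = 4
  bit 2 = 0: r = r^2 mod 37 = 4^2 = 16
  bit 3 = 0: r = r^2 mod 37 = 16^2 = 34
  bit 4 = 1: r = r^2 * 2 mod 37 = 34^2 * 2 = 9*2 = 18
  -> B = 18
s = B^a = 18^6 mod 37  (bits of 6 = 110)
  bit 0 = 1: r = r^2 * 18 mod 37 = 1^2 * 18 = 1*18 = 18
  bit 1 = 1: r = r^2 * 18 mod 37 = 18^2 * 18 = 28*18 = 23
  bit 2 = 0: r = r^2 mod 37 = 23^2 = 11
  -> s = B^a = 11

Answer: 11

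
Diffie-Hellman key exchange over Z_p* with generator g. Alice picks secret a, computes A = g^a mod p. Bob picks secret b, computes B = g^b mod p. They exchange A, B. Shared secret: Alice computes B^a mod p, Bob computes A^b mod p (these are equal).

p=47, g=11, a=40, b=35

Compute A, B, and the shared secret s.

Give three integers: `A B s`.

A = 11^40 mod 47  (bits of 40 = 101000)
  bit 0 = 1: r = r^2 * 11 mod 47 = 1^2 * 11 = 1*11 = 11
  bit 1 = 0: r = r^2 mod 47 = 11^2 = 27
  bit 2 = 1: r = r^2 * 11 mod 47 = 27^2 * 11 = 24*11 = 29
  bit 3 = 0: r = r^2 mod 47 = 29^2 = 42
  bit 4 = 0: r = r^2 mod 47 = 42^2 = 25
  bit 5 = 0: r = r^2 mod 47 = 25^2 = 14
  -> A = 14
B = 11^35 mod 47  (bits of 35 = 100011)
  bit 0 = 1: r = r^2 * 11 mod 47 = 1^2 * 11 = 1*11 = 11
  bit 1 = 0: r = r^2 mod 47 = 11^2 = 27
  bit 2 = 0: r = r^2 mod 47 = 27^2 = 24
  bit 3 = 0: r = r^2 mod 47 = 24^2 = 12
  bit 4 = 1: r = r^2 * 11 mod 47 = 12^2 * 11 = 3*11 = 33
  bit 5 = 1: r = r^2 * 11 mod 47 = 33^2 * 11 = 8*11 = 41
  -> B = 41
s = B^a = 41^40 mod 47  (bits of 40 = 101000)
  bit 0 = 1: r = r^2 * 41 mod 47 = 1^2 * 41 = 1*41 = 41
  bit 1 = 0: r = r^2 mod 47 = 41^2 = 36
  bit 2 = 1: r = r^2 * 41 mod 47 = 36^2 * 41 = 27*41 = 26
  bit 3 = 0: r = r^2 mod 47 = 26^2 = 18
  bit 4 = 0: r = r^2 mod 47 = 18^2 = 42
  bit 5 = 0: r = r^2 mod 47 = 42^2 = 25
  -> s = B^a = 25

Answer: 14 41 25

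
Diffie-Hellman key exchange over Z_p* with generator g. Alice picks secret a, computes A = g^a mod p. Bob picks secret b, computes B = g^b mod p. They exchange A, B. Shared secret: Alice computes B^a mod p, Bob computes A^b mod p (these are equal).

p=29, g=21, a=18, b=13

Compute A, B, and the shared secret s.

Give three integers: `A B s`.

Answer: 22 11 4

Derivation:
A = 21^18 mod 29  (bits of 18 = 10010)
  bit 0 = 1: r = r^2 * 21 mod 29 = 1^2 * 21 = 1*21 = 21
  bit 1 = 0: r = r^2 mod 29 = 21^2 = 6
  bit 2 = 0: r = r^2 mod 29 = 6^2 = 7
  bit 3 = 1: r = r^2 * 21 mod 29 = 7^2 * 21 = 20*21 = 14
  bit 4 = 0: r = r^2 mod 29 = 14^2 = 22
  -> A = 22
B = 21^13 mod 29  (bits of 13 = 1101)
  bit 0 = 1: r = r^2 * 21 mod 29 = 1^2 * 21 = 1*21 = 21
  bit 1 = 1: r = r^2 * 21 mod 29 = 21^2 * 21 = 6*21 = 10
  bit 2 = 0: r = r^2 mod 29 = 10^2 = 13
  bit 3 = 1: r = r^2 * 21 mod 29 = 13^2 * 21 = 24*21 = 11
  -> B = 11
s = B^a = 11^18 mod 29  (bits of 18 = 10010)
  bit 0 = 1: r = r^2 * 11 mod 29 = 1^2 * 11 = 1*11 = 11
  bit 1 = 0: r = r^2 mod 29 = 11^2 = 5
  bit 2 = 0: r = r^2 mod 29 = 5^2 = 25
  bit 3 = 1: r = r^2 * 11 mod 29 = 25^2 * 11 = 16*11 = 2
  bit 4 = 0: r = r^2 mod 29 = 2^2 = 4
  -> s = B^a = 4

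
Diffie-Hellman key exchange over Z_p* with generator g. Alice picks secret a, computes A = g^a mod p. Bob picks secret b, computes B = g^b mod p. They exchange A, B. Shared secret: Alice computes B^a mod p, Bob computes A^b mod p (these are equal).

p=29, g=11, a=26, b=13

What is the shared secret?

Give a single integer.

Answer: 5

Derivation:
A = 11^26 mod 29  (bits of 26 = 11010)
  bit 0 = 1: r = r^2 * 11 mod 29 = 1^2 * 11 = 1*11 = 11
  bit 1 = 1: r = r^2 * 11 mod 29 = 11^2 * 11 = 5*11 = 26
  bit 2 = 0: r = r^2 mod 29 = 26^2 = 9
  bit 3 = 1: r = r^2 * 11 mod 29 = 9^2 * 11 = 23*11 = 21
  bit 4 = 0: r = r^2 mod 29 = 21^2 = 6
  -> A = 6
B = 11^13 mod 29  (bits of 13 = 1101)
  bit 0 = 1: r = r^2 * 11 mod 29 = 1^2 * 11 = 1*11 = 11
  bit 1 = 1: r = r^2 * 11 mod 29 = 11^2 * 11 = 5*11 = 26
  bit 2 = 0: r = r^2 mod 29 = 26^2 = 9
  bit 3 = 1: r = r^2 * 11 mod 29 = 9^2 * 11 = 23*11 = 21
  -> B = 21
s = B^a = 21^26 mod 29  (bits of 26 = 11010)
  bit 0 = 1: r = r^2 * 21 mod 29 = 1^2 * 21 = 1*21 = 21
  bit 1 = 1: r = r^2 * 21 mod 29 = 21^2 * 21 = 6*21 = 10
  bit 2 = 0: r = r^2 mod 29 = 10^2 = 13
  bit 3 = 1: r = r^2 * 21 mod 29 = 13^2 * 21 = 24*21 = 11
  bit 4 = 0: r = r^2 mod 29 = 11^2 = 5
  -> s = B^a = 5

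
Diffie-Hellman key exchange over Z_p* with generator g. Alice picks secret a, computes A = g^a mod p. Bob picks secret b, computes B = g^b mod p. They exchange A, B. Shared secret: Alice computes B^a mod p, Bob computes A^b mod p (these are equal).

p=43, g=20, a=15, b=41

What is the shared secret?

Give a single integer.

Answer: 39

Derivation:
A = 20^15 mod 43  (bits of 15 = 1111)
  bit 0 = 1: r = r^2 * 20 mod 43 = 1^2 * 20 = 1*20 = 20
  bit 1 = 1: r = r^2 * 20 mod 43 = 20^2 * 20 = 13*20 = 2
  bit 2 = 1: r = r^2 * 20 mod 43 = 2^2 * 20 = 4*20 = 37
  bit 3 = 1: r = r^2 * 20 mod 43 = 37^2 * 20 = 36*20 = 32
  -> A = 32
B = 20^41 mod 43  (bits of 41 = 101001)
  bit 0 = 1: r = r^2 * 20 mod 43 = 1^2 * 20 = 1*20 = 20
  bit 1 = 0: r = r^2 mod 43 = 20^2 = 13
  bit 2 = 1: r = r^2 * 20 mod 43 = 13^2 * 20 = 40*20 = 26
  bit 3 = 0: r = r^2 mod 43 = 26^2 = 31
  bit 4 = 0: r = r^2 mod 43 = 31^2 = 15
  bit 5 = 1: r = r^2 * 20 mod 43 = 15^2 * 20 = 10*20 = 28
  -> B = 28
s = B^a = 28^15 mod 43  (bits of 15 = 1111)
  bit 0 = 1: r = r^2 * 28 mod 43 = 1^2 * 28 = 1*28 = 28
  bit 1 = 1: r = r^2 * 28 mod 43 = 28^2 * 28 = 10*28 = 22
  bit 2 = 1: r = r^2 * 28 mod 43 = 22^2 * 28 = 11*28 = 7
  bit 3 = 1: r = r^2 * 28 mod 43 = 7^2 * 28 = 6*28 = 39
  -> s = B^a = 39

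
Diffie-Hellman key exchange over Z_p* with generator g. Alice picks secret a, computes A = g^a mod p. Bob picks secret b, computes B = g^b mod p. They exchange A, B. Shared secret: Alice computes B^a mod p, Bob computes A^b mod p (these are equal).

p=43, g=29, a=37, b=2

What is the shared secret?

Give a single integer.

A = 29^37 mod 43  (bits of 37 = 100101)
  bit 0 = 1: r = r^2 * 29 mod 43 = 1^2 * 29 = 1*29 = 29
  bit 1 = 0: r = r^2 mod 43 = 29^2 = 24
  bit 2 = 0: r = r^2 mod 43 = 24^2 = 17
  bit 3 = 1: r = r^2 * 29 mod 43 = 17^2 * 29 = 31*29 = 39
  bit 4 = 0: r = r^2 mod 43 = 39^2 = 16
  bit 5 = 1: r = r^2 * 29 mod 43 = 16^2 * 29 = 41*29 = 28
  -> A = 28
B = 29^2 mod 43  (bits of 2 = 10)
  bit 0 = 1: r = r^2 * 29 mod 43 = 1^2 * 29 = 1*29 = 29
  bit 1 = 0: r = r^2 mod 43 = 29^2 = 24
  -> B = 24
s = B^a = 24^37 mod 43  (bits of 37 = 100101)
  bit 0 = 1: r = r^2 * 24 mod 43 = 1^2 * 24 = 1*24 = 24
  bit 1 = 0: r = r^2 mod 43 = 24^2 = 17
  bit 2 = 0: r = r^2 mod 43 = 17^2 = 31
  bit 3 = 1: r = r^2 * 24 mod 43 = 31^2 * 24 = 15*24 = 16
  bit 4 = 0: r = r^2 mod 43 = 16^2 = 41
  bit 5 = 1: r = r^2 * 24 mod 43 = 41^2 * 24 = 4*24 = 10
  -> s = B^a = 10

Answer: 10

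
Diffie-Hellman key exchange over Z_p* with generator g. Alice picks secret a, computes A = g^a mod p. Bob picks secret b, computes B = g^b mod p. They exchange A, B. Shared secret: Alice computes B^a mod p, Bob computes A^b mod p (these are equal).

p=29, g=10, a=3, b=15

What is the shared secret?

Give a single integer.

A = 10^3 mod 29  (bits of 3 = 11)
  bit 0 = 1: r = r^2 * 10 mod 29 = 1^2 * 10 = 1*10 = 10
  bit 1 = 1: r = r^2 * 10 mod 29 = 10^2 * 10 = 13*10 = 14
  -> A = 14
B = 10^15 mod 29  (bits of 15 = 1111)
  bit 0 = 1: r = r^2 * 10 mod 29 = 1^2 * 10 = 1*10 = 10
  bit 1 = 1: r = r^2 * 10 mod 29 = 10^2 * 10 = 13*10 = 14
  bit 2 = 1: r = r^2 * 10 mod 29 = 14^2 * 10 = 22*10 = 17
  bit 3 = 1: r = r^2 * 10 mod 29 = 17^2 * 10 = 28*10 = 19
  -> B = 19
s = B^a = 19^3 mod 29  (bits of 3 = 11)
  bit 0 = 1: r = r^2 * 19 mod 29 = 1^2 * 19 = 1*19 = 19
  bit 1 = 1: r = r^2 * 19 mod 29 = 19^2 * 19 = 13*19 = 15
  -> s = B^a = 15

Answer: 15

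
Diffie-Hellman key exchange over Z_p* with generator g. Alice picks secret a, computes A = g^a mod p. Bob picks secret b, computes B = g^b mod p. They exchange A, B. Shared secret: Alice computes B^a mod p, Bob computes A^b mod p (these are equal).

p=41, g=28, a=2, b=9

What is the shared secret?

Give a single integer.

A = 28^2 mod 41  (bits of 2 = 10)
  bit 0 = 1: r = r^2 * 28 mod 41 = 1^2 * 28 = 1*28 = 28
  bit 1 = 0: r = r^2 mod 41 = 28^2 = 5
  -> A = 5
B = 28^9 mod 41  (bits of 9 = 1001)
  bit 0 = 1: r = r^2 * 28 mod 41 = 1^2 * 28 = 1*28 = 28
  bit 1 = 0: r = r^2 mod 41 = 28^2 = 5
  bit 2 = 0: r = r^2 mod 41 = 5^2 = 25
  bit 3 = 1: r = r^2 * 28 mod 41 = 25^2 * 28 = 10*28 = 34
  -> B = 34
s = B^a = 34^2 mod 41  (bits of 2 = 10)
  bit 0 = 1: r = r^2 * 34 mod 41 = 1^2 * 34 = 1*34 = 34
  bit 1 = 0: r = r^2 mod 41 = 34^2 = 8
  -> s = B^a = 8

Answer: 8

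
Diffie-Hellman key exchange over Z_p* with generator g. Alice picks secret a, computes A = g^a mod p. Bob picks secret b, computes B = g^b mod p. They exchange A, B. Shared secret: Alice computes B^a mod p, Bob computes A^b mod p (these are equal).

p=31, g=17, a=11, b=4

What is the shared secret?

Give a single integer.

Answer: 20

Derivation:
A = 17^11 mod 31  (bits of 11 = 1011)
  bit 0 = 1: r = r^2 * 17 mod 31 = 1^2 * 17 = 1*17 = 17
  bit 1 = 0: r = r^2 mod 31 = 17^2 = 10
  bit 2 = 1: r = r^2 * 17 mod 31 = 10^2 * 17 = 7*17 = 26
  bit 3 = 1: r = r^2 * 17 mod 31 = 26^2 * 17 = 25*17 = 22
  -> A = 22
B = 17^4 mod 31  (bits of 4 = 100)
  bit 0 = 1: r = r^2 * 17 mod 31 = 1^2 * 17 = 1*17 = 17
  bit 1 = 0: r = r^2 mod 31 = 17^2 = 10
  bit 2 = 0: r = r^2 mod 31 = 10^2 = 7
  -> B = 7
s = B^a = 7^11 mod 31  (bits of 11 = 1011)
  bit 0 = 1: r = r^2 * 7 mod 31 = 1^2 * 7 = 1*7 = 7
  bit 1 = 0: r = r^2 mod 31 = 7^2 = 18
  bit 2 = 1: r = r^2 * 7 mod 31 = 18^2 * 7 = 14*7 = 5
  bit 3 = 1: r = r^2 * 7 mod 31 = 5^2 * 7 = 25*7 = 20
  -> s = B^a = 20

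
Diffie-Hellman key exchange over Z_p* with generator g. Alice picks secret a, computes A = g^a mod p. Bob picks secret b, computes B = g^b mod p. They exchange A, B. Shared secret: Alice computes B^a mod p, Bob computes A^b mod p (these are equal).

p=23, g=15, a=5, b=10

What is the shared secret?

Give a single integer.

Answer: 13

Derivation:
A = 15^5 mod 23  (bits of 5 = 101)
  bit 0 = 1: r = r^2 * 15 mod 23 = 1^2 * 15 = 1*15 = 15
  bit 1 = 0: r = r^2 mod 23 = 15^2 = 18
  bit 2 = 1: r = r^2 * 15 mod 23 = 18^2 * 15 = 2*15 = 7
  -> A = 7
B = 15^10 mod 23  (bits of 10 = 1010)
  bit 0 = 1: r = r^2 * 15 mod 23 = 1^2 * 15 = 1*15 = 15
  bit 1 = 0: r = r^2 mod 23 = 15^2 = 18
  bit 2 = 1: r = r^2 * 15 mod 23 = 18^2 * 15 = 2*15 = 7
  bit 3 = 0: r = r^2 mod 23 = 7^2 = 3
  -> B = 3
s = B^a = 3^5 mod 23  (bits of 5 = 101)
  bit 0 = 1: r = r^2 * 3 mod 23 = 1^2 * 3 = 1*3 = 3
  bit 1 = 0: r = r^2 mod 23 = 3^2 = 9
  bit 2 = 1: r = r^2 * 3 mod 23 = 9^2 * 3 = 12*3 = 13
  -> s = B^a = 13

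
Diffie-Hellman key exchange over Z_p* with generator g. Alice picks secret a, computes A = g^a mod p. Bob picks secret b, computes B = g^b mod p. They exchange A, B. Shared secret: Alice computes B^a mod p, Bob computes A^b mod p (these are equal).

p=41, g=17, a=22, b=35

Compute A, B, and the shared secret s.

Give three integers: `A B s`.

A = 17^22 mod 41  (bits of 22 = 10110)
  bit 0 = 1: r = r^2 * 17 mod 41 = 1^2 * 17 = 1*17 = 17
  bit 1 = 0: r = r^2 mod 41 = 17^2 = 2
  bit 2 = 1: r = r^2 * 17 mod 41 = 2^2 * 17 = 4*17 = 27
  bit 3 = 1: r = r^2 * 17 mod 41 = 27^2 * 17 = 32*17 = 11
  bit 4 = 0: r = r^2 mod 41 = 11^2 = 39
  -> A = 39
B = 17^35 mod 41  (bits of 35 = 100011)
  bit 0 = 1: r = r^2 * 17 mod 41 = 1^2 * 17 = 1*17 = 17
  bit 1 = 0: r = r^2 mod 41 = 17^2 = 2
  bit 2 = 0: r = r^2 mod 41 = 2^2 = 4
  bit 3 = 0: r = r^2 mod 41 = 4^2 = 16
  bit 4 = 1: r = r^2 * 17 mod 41 = 16^2 * 17 = 10*17 = 6
  bit 5 = 1: r = r^2 * 17 mod 41 = 6^2 * 17 = 36*17 = 38
  -> B = 38
s = B^a = 38^22 mod 41  (bits of 22 = 10110)
  bit 0 = 1: r = r^2 * 38 mod 41 = 1^2 * 38 = 1*38 = 38
  bit 1 = 0: r = r^2 mod 41 = 38^2 = 9
  bit 2 = 1: r = r^2 * 38 mod 41 = 9^2 * 38 = 40*38 = 3
  bit 3 = 1: r = r^2 * 38 mod 41 = 3^2 * 38 = 9*38 = 14
  bit 4 = 0: r = r^2 mod 41 = 14^2 = 32
  -> s = B^a = 32

Answer: 39 38 32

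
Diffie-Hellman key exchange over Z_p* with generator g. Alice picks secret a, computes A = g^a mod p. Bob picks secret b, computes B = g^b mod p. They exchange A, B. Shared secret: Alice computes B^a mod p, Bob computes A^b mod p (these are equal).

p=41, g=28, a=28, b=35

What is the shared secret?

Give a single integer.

Answer: 40

Derivation:
A = 28^28 mod 41  (bits of 28 = 11100)
  bit 0 = 1: r = r^2 * 28 mod 41 = 1^2 * 28 = 1*28 = 28
  bit 1 = 1: r = r^2 * 28 mod 41 = 28^2 * 28 = 5*28 = 17
  bit 2 = 1: r = r^2 * 28 mod 41 = 17^2 * 28 = 2*28 = 15
  bit 3 = 0: r = r^2 mod 41 = 15^2 = 20
  bit 4 = 0: r = r^2 mod 41 = 20^2 = 31
  -> A = 31
B = 28^35 mod 41  (bits of 35 = 100011)
  bit 0 = 1: r = r^2 * 28 mod 41 = 1^2 * 28 = 1*28 = 28
  bit 1 = 0: r = r^2 mod 41 = 28^2 = 5
  bit 2 = 0: r = r^2 mod 41 = 5^2 = 25
  bit 3 = 0: r = r^2 mod 41 = 25^2 = 10
  bit 4 = 1: r = r^2 * 28 mod 41 = 10^2 * 28 = 18*28 = 12
  bit 5 = 1: r = r^2 * 28 mod 41 = 12^2 * 28 = 21*28 = 14
  -> B = 14
s = B^a = 14^28 mod 41  (bits of 28 = 11100)
  bit 0 = 1: r = r^2 * 14 mod 41 = 1^2 * 14 = 1*14 = 14
  bit 1 = 1: r = r^2 * 14 mod 41 = 14^2 * 14 = 32*14 = 38
  bit 2 = 1: r = r^2 * 14 mod 41 = 38^2 * 14 = 9*14 = 3
  bit 3 = 0: r = r^2 mod 41 = 3^2 = 9
  bit 4 = 0: r = r^2 mod 41 = 9^2 = 40
  -> s = B^a = 40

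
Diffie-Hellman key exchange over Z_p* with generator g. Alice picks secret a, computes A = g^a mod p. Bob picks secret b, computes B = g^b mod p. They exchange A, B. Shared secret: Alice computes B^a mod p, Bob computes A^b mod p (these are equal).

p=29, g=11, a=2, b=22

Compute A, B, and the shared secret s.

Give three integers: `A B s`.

A = 11^2 mod 29  (bits of 2 = 10)
  bit 0 = 1: r = r^2 * 11 mod 29 = 1^2 * 11 = 1*11 = 11
  bit 1 = 0: r = r^2 mod 29 = 11^2 = 5
  -> A = 5
B = 11^22 mod 29  (bits of 22 = 10110)
  bit 0 = 1: r = r^2 * 11 mod 29 = 1^2 * 11 = 1*11 = 11
  bit 1 = 0: r = r^2 mod 29 = 11^2 = 5
  bit 2 = 1: r = r^2 * 11 mod 29 = 5^2 * 11 = 25*11 = 14
  bit 3 = 1: r = r^2 * 11 mod 29 = 14^2 * 11 = 22*11 = 10
  bit 4 = 0: r = r^2 mod 29 = 10^2 = 13
  -> B = 13
s = B^a = 13^2 mod 29  (bits of 2 = 10)
  bit 0 = 1: r = r^2 * 13 mod 29 = 1^2 * 13 = 1*13 = 13
  bit 1 = 0: r = r^2 mod 29 = 13^2 = 24
  -> s = B^a = 24

Answer: 5 13 24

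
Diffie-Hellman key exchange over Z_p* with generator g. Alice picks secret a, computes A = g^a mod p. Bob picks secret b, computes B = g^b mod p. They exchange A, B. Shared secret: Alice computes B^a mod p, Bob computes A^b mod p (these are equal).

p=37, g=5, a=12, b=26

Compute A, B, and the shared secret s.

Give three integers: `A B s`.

Answer: 10 21 26

Derivation:
A = 5^12 mod 37  (bits of 12 = 1100)
  bit 0 = 1: r = r^2 * 5 mod 37 = 1^2 * 5 = 1*5 = 5
  bit 1 = 1: r = r^2 * 5 mod 37 = 5^2 * 5 = 25*5 = 14
  bit 2 = 0: r = r^2 mod 37 = 14^2 = 11
  bit 3 = 0: r = r^2 mod 37 = 11^2 = 10
  -> A = 10
B = 5^26 mod 37  (bits of 26 = 11010)
  bit 0 = 1: r = r^2 * 5 mod 37 = 1^2 * 5 = 1*5 = 5
  bit 1 = 1: r = r^2 * 5 mod 37 = 5^2 * 5 = 25*5 = 14
  bit 2 = 0: r = r^2 mod 37 = 14^2 = 11
  bit 3 = 1: r = r^2 * 5 mod 37 = 11^2 * 5 = 10*5 = 13
  bit 4 = 0: r = r^2 mod 37 = 13^2 = 21
  -> B = 21
s = B^a = 21^12 mod 37  (bits of 12 = 1100)
  bit 0 = 1: r = r^2 * 21 mod 37 = 1^2 * 21 = 1*21 = 21
  bit 1 = 1: r = r^2 * 21 mod 37 = 21^2 * 21 = 34*21 = 11
  bit 2 = 0: r = r^2 mod 37 = 11^2 = 10
  bit 3 = 0: r = r^2 mod 37 = 10^2 = 26
  -> s = B^a = 26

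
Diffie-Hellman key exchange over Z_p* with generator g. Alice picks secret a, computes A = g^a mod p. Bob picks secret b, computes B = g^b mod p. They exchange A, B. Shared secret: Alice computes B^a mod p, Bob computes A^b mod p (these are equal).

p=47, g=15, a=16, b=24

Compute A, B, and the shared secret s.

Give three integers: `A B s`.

Answer: 27 32 27

Derivation:
A = 15^16 mod 47  (bits of 16 = 10000)
  bit 0 = 1: r = r^2 * 15 mod 47 = 1^2 * 15 = 1*15 = 15
  bit 1 = 0: r = r^2 mod 47 = 15^2 = 37
  bit 2 = 0: r = r^2 mod 47 = 37^2 = 6
  bit 3 = 0: r = r^2 mod 47 = 6^2 = 36
  bit 4 = 0: r = r^2 mod 47 = 36^2 = 27
  -> A = 27
B = 15^24 mod 47  (bits of 24 = 11000)
  bit 0 = 1: r = r^2 * 15 mod 47 = 1^2 * 15 = 1*15 = 15
  bit 1 = 1: r = r^2 * 15 mod 47 = 15^2 * 15 = 37*15 = 38
  bit 2 = 0: r = r^2 mod 47 = 38^2 = 34
  bit 3 = 0: r = r^2 mod 47 = 34^2 = 28
  bit 4 = 0: r = r^2 mod 47 = 28^2 = 32
  -> B = 32
s = B^a = 32^16 mod 47  (bits of 16 = 10000)
  bit 0 = 1: r = r^2 * 32 mod 47 = 1^2 * 32 = 1*32 = 32
  bit 1 = 0: r = r^2 mod 47 = 32^2 = 37
  bit 2 = 0: r = r^2 mod 47 = 37^2 = 6
  bit 3 = 0: r = r^2 mod 47 = 6^2 = 36
  bit 4 = 0: r = r^2 mod 47 = 36^2 = 27
  -> s = B^a = 27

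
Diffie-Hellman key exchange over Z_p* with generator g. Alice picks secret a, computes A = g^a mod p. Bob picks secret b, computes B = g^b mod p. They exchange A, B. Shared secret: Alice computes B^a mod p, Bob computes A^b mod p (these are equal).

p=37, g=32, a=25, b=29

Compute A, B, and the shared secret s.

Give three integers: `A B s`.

Answer: 18 2 20

Derivation:
A = 32^25 mod 37  (bits of 25 = 11001)
  bit 0 = 1: r = r^2 * 32 mod 37 = 1^2 * 32 = 1*32 = 32
  bit 1 = 1: r = r^2 * 32 mod 37 = 32^2 * 32 = 25*32 = 23
  bit 2 = 0: r = r^2 mod 37 = 23^2 = 11
  bit 3 = 0: r = r^2 mod 37 = 11^2 = 10
  bit 4 = 1: r = r^2 * 32 mod 37 = 10^2 * 32 = 26*32 = 18
  -> A = 18
B = 32^29 mod 37  (bits of 29 = 11101)
  bit 0 = 1: r = r^2 * 32 mod 37 = 1^2 * 32 = 1*32 = 32
  bit 1 = 1: r = r^2 * 32 mod 37 = 32^2 * 32 = 25*32 = 23
  bit 2 = 1: r = r^2 * 32 mod 37 = 23^2 * 32 = 11*32 = 19
  bit 3 = 0: r = r^2 mod 37 = 19^2 = 28
  bit 4 = 1: r = r^2 * 32 mod 37 = 28^2 * 32 = 7*32 = 2
  -> B = 2
s = B^a = 2^25 mod 37  (bits of 25 = 11001)
  bit 0 = 1: r = r^2 * 2 mod 37 = 1^2 * 2 = 1*2 = 2
  bit 1 = 1: r = r^2 * 2 mod 37 = 2^2 * 2 = 4*2 = 8
  bit 2 = 0: r = r^2 mod 37 = 8^2 = 27
  bit 3 = 0: r = r^2 mod 37 = 27^2 = 26
  bit 4 = 1: r = r^2 * 2 mod 37 = 26^2 * 2 = 10*2 = 20
  -> s = B^a = 20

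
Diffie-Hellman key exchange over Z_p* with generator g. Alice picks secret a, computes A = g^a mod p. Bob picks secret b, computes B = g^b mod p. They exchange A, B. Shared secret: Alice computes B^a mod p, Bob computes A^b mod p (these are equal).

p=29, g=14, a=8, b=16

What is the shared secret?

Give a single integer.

Answer: 7

Derivation:
A = 14^8 mod 29  (bits of 8 = 1000)
  bit 0 = 1: r = r^2 * 14 mod 29 = 1^2 * 14 = 1*14 = 14
  bit 1 = 0: r = r^2 mod 29 = 14^2 = 22
  bit 2 = 0: r = r^2 mod 29 = 22^2 = 20
  bit 3 = 0: r = r^2 mod 29 = 20^2 = 23
  -> A = 23
B = 14^16 mod 29  (bits of 16 = 10000)
  bit 0 = 1: r = r^2 * 14 mod 29 = 1^2 * 14 = 1*14 = 14
  bit 1 = 0: r = r^2 mod 29 = 14^2 = 22
  bit 2 = 0: r = r^2 mod 29 = 22^2 = 20
  bit 3 = 0: r = r^2 mod 29 = 20^2 = 23
  bit 4 = 0: r = r^2 mod 29 = 23^2 = 7
  -> B = 7
s = B^a = 7^8 mod 29  (bits of 8 = 1000)
  bit 0 = 1: r = r^2 * 7 mod 29 = 1^2 * 7 = 1*7 = 7
  bit 1 = 0: r = r^2 mod 29 = 7^2 = 20
  bit 2 = 0: r = r^2 mod 29 = 20^2 = 23
  bit 3 = 0: r = r^2 mod 29 = 23^2 = 7
  -> s = B^a = 7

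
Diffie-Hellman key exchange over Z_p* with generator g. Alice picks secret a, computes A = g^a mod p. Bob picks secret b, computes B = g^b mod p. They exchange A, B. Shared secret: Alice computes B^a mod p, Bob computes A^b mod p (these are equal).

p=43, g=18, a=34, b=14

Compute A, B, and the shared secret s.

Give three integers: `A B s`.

A = 18^34 mod 43  (bits of 34 = 100010)
  bit 0 = 1: r = r^2 * 18 mod 43 = 1^2 * 18 = 1*18 = 18
  bit 1 = 0: r = r^2 mod 43 = 18^2 = 23
  bit 2 = 0: r = r^2 mod 43 = 23^2 = 13
  bit 3 = 0: r = r^2 mod 43 = 13^2 = 40
  bit 4 = 1: r = r^2 * 18 mod 43 = 40^2 * 18 = 9*18 = 33
  bit 5 = 0: r = r^2 mod 43 = 33^2 = 14
  -> A = 14
B = 18^14 mod 43  (bits of 14 = 1110)
  bit 0 = 1: r = r^2 * 18 mod 43 = 1^2 * 18 = 1*18 = 18
  bit 1 = 1: r = r^2 * 18 mod 43 = 18^2 * 18 = 23*18 = 27
  bit 2 = 1: r = r^2 * 18 mod 43 = 27^2 * 18 = 41*18 = 7
  bit 3 = 0: r = r^2 mod 43 = 7^2 = 6
  -> B = 6
s = B^a = 6^34 mod 43  (bits of 34 = 100010)
  bit 0 = 1: r = r^2 * 6 mod 43 = 1^2 * 6 = 1*6 = 6
  bit 1 = 0: r = r^2 mod 43 = 6^2 = 36
  bit 2 = 0: r = r^2 mod 43 = 36^2 = 6
  bit 3 = 0: r = r^2 mod 43 = 6^2 = 36
  bit 4 = 1: r = r^2 * 6 mod 43 = 36^2 * 6 = 6*6 = 36
  bit 5 = 0: r = r^2 mod 43 = 36^2 = 6
  -> s = B^a = 6

Answer: 14 6 6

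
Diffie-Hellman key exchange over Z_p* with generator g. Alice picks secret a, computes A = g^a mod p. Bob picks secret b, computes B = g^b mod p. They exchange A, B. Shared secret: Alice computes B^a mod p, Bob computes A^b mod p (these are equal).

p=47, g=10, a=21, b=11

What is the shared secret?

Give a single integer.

A = 10^21 mod 47  (bits of 21 = 10101)
  bit 0 = 1: r = r^2 * 10 mod 47 = 1^2 * 10 = 1*10 = 10
  bit 1 = 0: r = r^2 mod 47 = 10^2 = 6
  bit 2 = 1: r = r^2 * 10 mod 47 = 6^2 * 10 = 36*10 = 31
  bit 3 = 0: r = r^2 mod 47 = 31^2 = 21
  bit 4 = 1: r = r^2 * 10 mod 47 = 21^2 * 10 = 18*10 = 39
  -> A = 39
B = 10^11 mod 47  (bits of 11 = 1011)
  bit 0 = 1: r = r^2 * 10 mod 47 = 1^2 * 10 = 1*10 = 10
  bit 1 = 0: r = r^2 mod 47 = 10^2 = 6
  bit 2 = 1: r = r^2 * 10 mod 47 = 6^2 * 10 = 36*10 = 31
  bit 3 = 1: r = r^2 * 10 mod 47 = 31^2 * 10 = 21*10 = 22
  -> B = 22
s = B^a = 22^21 mod 47  (bits of 21 = 10101)
  bit 0 = 1: r = r^2 * 22 mod 47 = 1^2 * 22 = 1*22 = 22
  bit 1 = 0: r = r^2 mod 47 = 22^2 = 14
  bit 2 = 1: r = r^2 * 22 mod 47 = 14^2 * 22 = 8*22 = 35
  bit 3 = 0: r = r^2 mod 47 = 35^2 = 3
  bit 4 = 1: r = r^2 * 22 mod 47 = 3^2 * 22 = 9*22 = 10
  -> s = B^a = 10

Answer: 10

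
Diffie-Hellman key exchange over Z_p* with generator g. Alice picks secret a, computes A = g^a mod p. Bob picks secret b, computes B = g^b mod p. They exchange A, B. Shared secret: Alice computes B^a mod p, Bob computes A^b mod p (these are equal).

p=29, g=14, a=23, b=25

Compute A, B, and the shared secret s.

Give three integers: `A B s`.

Answer: 26 21 15

Derivation:
A = 14^23 mod 29  (bits of 23 = 10111)
  bit 0 = 1: r = r^2 * 14 mod 29 = 1^2 * 14 = 1*14 = 14
  bit 1 = 0: r = r^2 mod 29 = 14^2 = 22
  bit 2 = 1: r = r^2 * 14 mod 29 = 22^2 * 14 = 20*14 = 19
  bit 3 = 1: r = r^2 * 14 mod 29 = 19^2 * 14 = 13*14 = 8
  bit 4 = 1: r = r^2 * 14 mod 29 = 8^2 * 14 = 6*14 = 26
  -> A = 26
B = 14^25 mod 29  (bits of 25 = 11001)
  bit 0 = 1: r = r^2 * 14 mod 29 = 1^2 * 14 = 1*14 = 14
  bit 1 = 1: r = r^2 * 14 mod 29 = 14^2 * 14 = 22*14 = 18
  bit 2 = 0: r = r^2 mod 29 = 18^2 = 5
  bit 3 = 0: r = r^2 mod 29 = 5^2 = 25
  bit 4 = 1: r = r^2 * 14 mod 29 = 25^2 * 14 = 16*14 = 21
  -> B = 21
s = B^a = 21^23 mod 29  (bits of 23 = 10111)
  bit 0 = 1: r = r^2 * 21 mod 29 = 1^2 * 21 = 1*21 = 21
  bit 1 = 0: r = r^2 mod 29 = 21^2 = 6
  bit 2 = 1: r = r^2 * 21 mod 29 = 6^2 * 21 = 7*21 = 2
  bit 3 = 1: r = r^2 * 21 mod 29 = 2^2 * 21 = 4*21 = 26
  bit 4 = 1: r = r^2 * 21 mod 29 = 26^2 * 21 = 9*21 = 15
  -> s = B^a = 15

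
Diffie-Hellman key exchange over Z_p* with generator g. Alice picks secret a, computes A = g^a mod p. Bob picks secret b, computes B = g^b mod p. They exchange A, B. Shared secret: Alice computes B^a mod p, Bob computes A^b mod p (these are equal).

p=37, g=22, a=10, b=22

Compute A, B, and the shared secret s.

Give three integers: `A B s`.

A = 22^10 mod 37  (bits of 10 = 1010)
  bit 0 = 1: r = r^2 * 22 mod 37 = 1^2 * 22 = 1*22 = 22
  bit 1 = 0: r = r^2 mod 37 = 22^2 = 3
  bit 2 = 1: r = r^2 * 22 mod 37 = 3^2 * 22 = 9*22 = 13
  bit 3 = 0: r = r^2 mod 37 = 13^2 = 21
  -> A = 21
B = 22^22 mod 37  (bits of 22 = 10110)
  bit 0 = 1: r = r^2 * 22 mod 37 = 1^2 * 22 = 1*22 = 22
  bit 1 = 0: r = r^2 mod 37 = 22^2 = 3
  bit 2 = 1: r = r^2 * 22 mod 37 = 3^2 * 22 = 9*22 = 13
  bit 3 = 1: r = r^2 * 22 mod 37 = 13^2 * 22 = 21*22 = 18
  bit 4 = 0: r = r^2 mod 37 = 18^2 = 28
  -> B = 28
s = B^a = 28^10 mod 37  (bits of 10 = 1010)
  bit 0 = 1: r = r^2 * 28 mod 37 = 1^2 * 28 = 1*28 = 28
  bit 1 = 0: r = r^2 mod 37 = 28^2 = 7
  bit 2 = 1: r = r^2 * 28 mod 37 = 7^2 * 28 = 12*28 = 3
  bit 3 = 0: r = r^2 mod 37 = 3^2 = 9
  -> s = B^a = 9

Answer: 21 28 9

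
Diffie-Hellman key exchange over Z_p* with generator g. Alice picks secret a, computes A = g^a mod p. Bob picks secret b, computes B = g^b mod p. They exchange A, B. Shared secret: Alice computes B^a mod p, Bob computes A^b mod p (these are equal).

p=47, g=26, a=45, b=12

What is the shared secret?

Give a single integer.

Answer: 3

Derivation:
A = 26^45 mod 47  (bits of 45 = 101101)
  bit 0 = 1: r = r^2 * 26 mod 47 = 1^2 * 26 = 1*26 = 26
  bit 1 = 0: r = r^2 mod 47 = 26^2 = 18
  bit 2 = 1: r = r^2 * 26 mod 47 = 18^2 * 26 = 42*26 = 11
  bit 3 = 1: r = r^2 * 26 mod 47 = 11^2 * 26 = 27*26 = 44
  bit 4 = 0: r = r^2 mod 47 = 44^2 = 9
  bit 5 = 1: r = r^2 * 26 mod 47 = 9^2 * 26 = 34*26 = 38
  -> A = 38
B = 26^12 mod 47  (bits of 12 = 1100)
  bit 0 = 1: r = r^2 * 26 mod 47 = 1^2 * 26 = 1*26 = 26
  bit 1 = 1: r = r^2 * 26 mod 47 = 26^2 * 26 = 18*26 = 45
  bit 2 = 0: r = r^2 mod 47 = 45^2 = 4
  bit 3 = 0: r = r^2 mod 47 = 4^2 = 16
  -> B = 16
s = B^a = 16^45 mod 47  (bits of 45 = 101101)
  bit 0 = 1: r = r^2 * 16 mod 47 = 1^2 * 16 = 1*16 = 16
  bit 1 = 0: r = r^2 mod 47 = 16^2 = 21
  bit 2 = 1: r = r^2 * 16 mod 47 = 21^2 * 16 = 18*16 = 6
  bit 3 = 1: r = r^2 * 16 mod 47 = 6^2 * 16 = 36*16 = 12
  bit 4 = 0: r = r^2 mod 47 = 12^2 = 3
  bit 5 = 1: r = r^2 * 16 mod 47 = 3^2 * 16 = 9*16 = 3
  -> s = B^a = 3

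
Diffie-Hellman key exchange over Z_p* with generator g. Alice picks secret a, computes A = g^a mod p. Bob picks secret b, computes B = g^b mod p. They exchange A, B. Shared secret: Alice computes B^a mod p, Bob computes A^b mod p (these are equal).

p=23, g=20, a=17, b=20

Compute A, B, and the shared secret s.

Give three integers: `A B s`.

A = 20^17 mod 23  (bits of 17 = 10001)
  bit 0 = 1: r = r^2 * 20 mod 23 = 1^2 * 20 = 1*20 = 20
  bit 1 = 0: r = r^2 mod 23 = 20^2 = 9
  bit 2 = 0: r = r^2 mod 23 = 9^2 = 12
  bit 3 = 0: r = r^2 mod 23 = 12^2 = 6
  bit 4 = 1: r = r^2 * 20 mod 23 = 6^2 * 20 = 13*20 = 7
  -> A = 7
B = 20^20 mod 23  (bits of 20 = 10100)
  bit 0 = 1: r = r^2 * 20 mod 23 = 1^2 * 20 = 1*20 = 20
  bit 1 = 0: r = r^2 mod 23 = 20^2 = 9
  bit 2 = 1: r = r^2 * 20 mod 23 = 9^2 * 20 = 12*20 = 10
  bit 3 = 0: r = r^2 mod 23 = 10^2 = 8
  bit 4 = 0: r = r^2 mod 23 = 8^2 = 18
  -> B = 18
s = B^a = 18^17 mod 23  (bits of 17 = 10001)
  bit 0 = 1: r = r^2 * 18 mod 23 = 1^2 * 18 = 1*18 = 18
  bit 1 = 0: r = r^2 mod 23 = 18^2 = 2
  bit 2 = 0: r = r^2 mod 23 = 2^2 = 4
  bit 3 = 0: r = r^2 mod 23 = 4^2 = 16
  bit 4 = 1: r = r^2 * 18 mod 23 = 16^2 * 18 = 3*18 = 8
  -> s = B^a = 8

Answer: 7 18 8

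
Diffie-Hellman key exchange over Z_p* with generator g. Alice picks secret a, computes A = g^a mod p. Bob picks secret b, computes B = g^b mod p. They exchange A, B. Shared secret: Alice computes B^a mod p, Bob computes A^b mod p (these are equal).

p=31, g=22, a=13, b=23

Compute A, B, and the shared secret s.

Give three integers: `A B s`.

A = 22^13 mod 31  (bits of 13 = 1101)
  bit 0 = 1: r = r^2 * 22 mod 31 = 1^2 * 22 = 1*22 = 22
  bit 1 = 1: r = r^2 * 22 mod 31 = 22^2 * 22 = 19*22 = 15
  bit 2 = 0: r = r^2 mod 31 = 15^2 = 8
  bit 3 = 1: r = r^2 * 22 mod 31 = 8^2 * 22 = 2*22 = 13
  -> A = 13
B = 22^23 mod 31  (bits of 23 = 10111)
  bit 0 = 1: r = r^2 * 22 mod 31 = 1^2 * 22 = 1*22 = 22
  bit 1 = 0: r = r^2 mod 31 = 22^2 = 19
  bit 2 = 1: r = r^2 * 22 mod 31 = 19^2 * 22 = 20*22 = 6
  bit 3 = 1: r = r^2 * 22 mod 31 = 6^2 * 22 = 5*22 = 17
  bit 4 = 1: r = r^2 * 22 mod 31 = 17^2 * 22 = 10*22 = 3
  -> B = 3
s = B^a = 3^13 mod 31  (bits of 13 = 1101)
  bit 0 = 1: r = r^2 * 3 mod 31 = 1^2 * 3 = 1*3 = 3
  bit 1 = 1: r = r^2 * 3 mod 31 = 3^2 * 3 = 9*3 = 27
  bit 2 = 0: r = r^2 mod 31 = 27^2 = 16
  bit 3 = 1: r = r^2 * 3 mod 31 = 16^2 * 3 = 8*3 = 24
  -> s = B^a = 24

Answer: 13 3 24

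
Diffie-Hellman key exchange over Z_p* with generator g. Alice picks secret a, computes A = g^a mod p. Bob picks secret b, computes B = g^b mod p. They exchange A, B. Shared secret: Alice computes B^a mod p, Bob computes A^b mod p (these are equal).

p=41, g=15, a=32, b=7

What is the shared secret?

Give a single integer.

A = 15^32 mod 41  (bits of 32 = 100000)
  bit 0 = 1: r = r^2 * 15 mod 41 = 1^2 * 15 = 1*15 = 15
  bit 1 = 0: r = r^2 mod 41 = 15^2 = 20
  bit 2 = 0: r = r^2 mod 41 = 20^2 = 31
  bit 3 = 0: r = r^2 mod 41 = 31^2 = 18
  bit 4 = 0: r = r^2 mod 41 = 18^2 = 37
  bit 5 = 0: r = r^2 mod 41 = 37^2 = 16
  -> A = 16
B = 15^7 mod 41  (bits of 7 = 111)
  bit 0 = 1: r = r^2 * 15 mod 41 = 1^2 * 15 = 1*15 = 15
  bit 1 = 1: r = r^2 * 15 mod 41 = 15^2 * 15 = 20*15 = 13
  bit 2 = 1: r = r^2 * 15 mod 41 = 13^2 * 15 = 5*15 = 34
  -> B = 34
s = B^a = 34^32 mod 41  (bits of 32 = 100000)
  bit 0 = 1: r = r^2 * 34 mod 41 = 1^2 * 34 = 1*34 = 34
  bit 1 = 0: r = r^2 mod 41 = 34^2 = 8
  bit 2 = 0: r = r^2 mod 41 = 8^2 = 23
  bit 3 = 0: r = r^2 mod 41 = 23^2 = 37
  bit 4 = 0: r = r^2 mod 41 = 37^2 = 16
  bit 5 = 0: r = r^2 mod 41 = 16^2 = 10
  -> s = B^a = 10

Answer: 10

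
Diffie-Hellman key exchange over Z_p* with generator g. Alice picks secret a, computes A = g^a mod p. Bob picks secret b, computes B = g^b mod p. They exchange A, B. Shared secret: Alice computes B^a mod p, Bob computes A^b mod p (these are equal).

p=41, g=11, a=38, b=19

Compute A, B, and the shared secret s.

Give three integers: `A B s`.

Answer: 20 26 39

Derivation:
A = 11^38 mod 41  (bits of 38 = 100110)
  bit 0 = 1: r = r^2 * 11 mod 41 = 1^2 * 11 = 1*11 = 11
  bit 1 = 0: r = r^2 mod 41 = 11^2 = 39
  bit 2 = 0: r = r^2 mod 41 = 39^2 = 4
  bit 3 = 1: r = r^2 * 11 mod 41 = 4^2 * 11 = 16*11 = 12
  bit 4 = 1: r = r^2 * 11 mod 41 = 12^2 * 11 = 21*11 = 26
  bit 5 = 0: r = r^2 mod 41 = 26^2 = 20
  -> A = 20
B = 11^19 mod 41  (bits of 19 = 10011)
  bit 0 = 1: r = r^2 * 11 mod 41 = 1^2 * 11 = 1*11 = 11
  bit 1 = 0: r = r^2 mod 41 = 11^2 = 39
  bit 2 = 0: r = r^2 mod 41 = 39^2 = 4
  bit 3 = 1: r = r^2 * 11 mod 41 = 4^2 * 11 = 16*11 = 12
  bit 4 = 1: r = r^2 * 11 mod 41 = 12^2 * 11 = 21*11 = 26
  -> B = 26
s = B^a = 26^38 mod 41  (bits of 38 = 100110)
  bit 0 = 1: r = r^2 * 26 mod 41 = 1^2 * 26 = 1*26 = 26
  bit 1 = 0: r = r^2 mod 41 = 26^2 = 20
  bit 2 = 0: r = r^2 mod 41 = 20^2 = 31
  bit 3 = 1: r = r^2 * 26 mod 41 = 31^2 * 26 = 18*26 = 17
  bit 4 = 1: r = r^2 * 26 mod 41 = 17^2 * 26 = 2*26 = 11
  bit 5 = 0: r = r^2 mod 41 = 11^2 = 39
  -> s = B^a = 39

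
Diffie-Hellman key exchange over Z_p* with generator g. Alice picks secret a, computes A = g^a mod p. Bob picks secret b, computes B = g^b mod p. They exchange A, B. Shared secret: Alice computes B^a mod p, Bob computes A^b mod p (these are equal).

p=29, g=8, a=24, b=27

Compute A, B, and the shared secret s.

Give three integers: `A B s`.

A = 8^24 mod 29  (bits of 24 = 11000)
  bit 0 = 1: r = r^2 * 8 mod 29 = 1^2 * 8 = 1*8 = 8
  bit 1 = 1: r = r^2 * 8 mod 29 = 8^2 * 8 = 6*8 = 19
  bit 2 = 0: r = r^2 mod 29 = 19^2 = 13
  bit 3 = 0: r = r^2 mod 29 = 13^2 = 24
  bit 4 = 0: r = r^2 mod 29 = 24^2 = 25
  -> A = 25
B = 8^27 mod 29  (bits of 27 = 11011)
  bit 0 = 1: r = r^2 * 8 mod 29 = 1^2 * 8 = 1*8 = 8
  bit 1 = 1: r = r^2 * 8 mod 29 = 8^2 * 8 = 6*8 = 19
  bit 2 = 0: r = r^2 mod 29 = 19^2 = 13
  bit 3 = 1: r = r^2 * 8 mod 29 = 13^2 * 8 = 24*8 = 18
  bit 4 = 1: r = r^2 * 8 mod 29 = 18^2 * 8 = 5*8 = 11
  -> B = 11
s = B^a = 11^24 mod 29  (bits of 24 = 11000)
  bit 0 = 1: r = r^2 * 11 mod 29 = 1^2 * 11 = 1*11 = 11
  bit 1 = 1: r = r^2 * 11 mod 29 = 11^2 * 11 = 5*11 = 26
  bit 2 = 0: r = r^2 mod 29 = 26^2 = 9
  bit 3 = 0: r = r^2 mod 29 = 9^2 = 23
  bit 4 = 0: r = r^2 mod 29 = 23^2 = 7
  -> s = B^a = 7

Answer: 25 11 7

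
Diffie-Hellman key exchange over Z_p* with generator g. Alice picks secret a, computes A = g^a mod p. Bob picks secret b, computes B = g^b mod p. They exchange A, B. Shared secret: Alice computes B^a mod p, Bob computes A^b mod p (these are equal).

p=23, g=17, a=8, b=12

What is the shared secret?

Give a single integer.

A = 17^8 mod 23  (bits of 8 = 1000)
  bit 0 = 1: r = r^2 * 17 mod 23 = 1^2 * 17 = 1*17 = 17
  bit 1 = 0: r = r^2 mod 23 = 17^2 = 13
  bit 2 = 0: r = r^2 mod 23 = 13^2 = 8
  bit 3 = 0: r = r^2 mod 23 = 8^2 = 18
  -> A = 18
B = 17^12 mod 23  (bits of 12 = 1100)
  bit 0 = 1: r = r^2 * 17 mod 23 = 1^2 * 17 = 1*17 = 17
  bit 1 = 1: r = r^2 * 17 mod 23 = 17^2 * 17 = 13*17 = 14
  bit 2 = 0: r = r^2 mod 23 = 14^2 = 12
  bit 3 = 0: r = r^2 mod 23 = 12^2 = 6
  -> B = 6
s = B^a = 6^8 mod 23  (bits of 8 = 1000)
  bit 0 = 1: r = r^2 * 6 mod 23 = 1^2 * 6 = 1*6 = 6
  bit 1 = 0: r = r^2 mod 23 = 6^2 = 13
  bit 2 = 0: r = r^2 mod 23 = 13^2 = 8
  bit 3 = 0: r = r^2 mod 23 = 8^2 = 18
  -> s = B^a = 18

Answer: 18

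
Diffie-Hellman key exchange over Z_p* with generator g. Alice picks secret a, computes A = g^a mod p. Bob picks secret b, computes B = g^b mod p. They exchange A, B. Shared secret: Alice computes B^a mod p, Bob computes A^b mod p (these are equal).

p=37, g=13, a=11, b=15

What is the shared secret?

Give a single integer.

Answer: 23

Derivation:
A = 13^11 mod 37  (bits of 11 = 1011)
  bit 0 = 1: r = r^2 * 13 mod 37 = 1^2 * 13 = 1*13 = 13
  bit 1 = 0: r = r^2 mod 37 = 13^2 = 21
  bit 2 = 1: r = r^2 * 13 mod 37 = 21^2 * 13 = 34*13 = 35
  bit 3 = 1: r = r^2 * 13 mod 37 = 35^2 * 13 = 4*13 = 15
  -> A = 15
B = 13^15 mod 37  (bits of 15 = 1111)
  bit 0 = 1: r = r^2 * 13 mod 37 = 1^2 * 13 = 1*13 = 13
  bit 1 = 1: r = r^2 * 13 mod 37 = 13^2 * 13 = 21*13 = 14
  bit 2 = 1: r = r^2 * 13 mod 37 = 14^2 * 13 = 11*13 = 32
  bit 3 = 1: r = r^2 * 13 mod 37 = 32^2 * 13 = 25*13 = 29
  -> B = 29
s = B^a = 29^11 mod 37  (bits of 11 = 1011)
  bit 0 = 1: r = r^2 * 29 mod 37 = 1^2 * 29 = 1*29 = 29
  bit 1 = 0: r = r^2 mod 37 = 29^2 = 27
  bit 2 = 1: r = r^2 * 29 mod 37 = 27^2 * 29 = 26*29 = 14
  bit 3 = 1: r = r^2 * 29 mod 37 = 14^2 * 29 = 11*29 = 23
  -> s = B^a = 23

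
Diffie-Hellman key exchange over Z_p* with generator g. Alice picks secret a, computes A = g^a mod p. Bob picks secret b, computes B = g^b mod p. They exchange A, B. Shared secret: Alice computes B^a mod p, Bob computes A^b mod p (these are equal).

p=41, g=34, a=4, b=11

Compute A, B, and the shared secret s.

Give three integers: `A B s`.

Answer: 23 19 23

Derivation:
A = 34^4 mod 41  (bits of 4 = 100)
  bit 0 = 1: r = r^2 * 34 mod 41 = 1^2 * 34 = 1*34 = 34
  bit 1 = 0: r = r^2 mod 41 = 34^2 = 8
  bit 2 = 0: r = r^2 mod 41 = 8^2 = 23
  -> A = 23
B = 34^11 mod 41  (bits of 11 = 1011)
  bit 0 = 1: r = r^2 * 34 mod 41 = 1^2 * 34 = 1*34 = 34
  bit 1 = 0: r = r^2 mod 41 = 34^2 = 8
  bit 2 = 1: r = r^2 * 34 mod 41 = 8^2 * 34 = 23*34 = 3
  bit 3 = 1: r = r^2 * 34 mod 41 = 3^2 * 34 = 9*34 = 19
  -> B = 19
s = B^a = 19^4 mod 41  (bits of 4 = 100)
  bit 0 = 1: r = r^2 * 19 mod 41 = 1^2 * 19 = 1*19 = 19
  bit 1 = 0: r = r^2 mod 41 = 19^2 = 33
  bit 2 = 0: r = r^2 mod 41 = 33^2 = 23
  -> s = B^a = 23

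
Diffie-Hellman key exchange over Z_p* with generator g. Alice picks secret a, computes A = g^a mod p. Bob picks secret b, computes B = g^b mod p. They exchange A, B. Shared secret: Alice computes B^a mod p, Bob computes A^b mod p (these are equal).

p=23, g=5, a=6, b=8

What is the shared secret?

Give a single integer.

A = 5^6 mod 23  (bits of 6 = 110)
  bit 0 = 1: r = r^2 * 5 mod 23 = 1^2 * 5 = 1*5 = 5
  bit 1 = 1: r = r^2 * 5 mod 23 = 5^2 * 5 = 2*5 = 10
  bit 2 = 0: r = r^2 mod 23 = 10^2 = 8
  -> A = 8
B = 5^8 mod 23  (bits of 8 = 1000)
  bit 0 = 1: r = r^2 * 5 mod 23 = 1^2 * 5 = 1*5 = 5
  bit 1 = 0: r = r^2 mod 23 = 5^2 = 2
  bit 2 = 0: r = r^2 mod 23 = 2^2 = 4
  bit 3 = 0: r = r^2 mod 23 = 4^2 = 16
  -> B = 16
s = B^a = 16^6 mod 23  (bits of 6 = 110)
  bit 0 = 1: r = r^2 * 16 mod 23 = 1^2 * 16 = 1*16 = 16
  bit 1 = 1: r = r^2 * 16 mod 23 = 16^2 * 16 = 3*16 = 2
  bit 2 = 0: r = r^2 mod 23 = 2^2 = 4
  -> s = B^a = 4

Answer: 4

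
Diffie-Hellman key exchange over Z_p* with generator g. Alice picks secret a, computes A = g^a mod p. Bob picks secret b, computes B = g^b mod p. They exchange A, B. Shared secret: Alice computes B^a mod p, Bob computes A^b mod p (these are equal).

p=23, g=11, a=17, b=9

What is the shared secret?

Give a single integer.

Answer: 21

Derivation:
A = 11^17 mod 23  (bits of 17 = 10001)
  bit 0 = 1: r = r^2 * 11 mod 23 = 1^2 * 11 = 1*11 = 11
  bit 1 = 0: r = r^2 mod 23 = 11^2 = 6
  bit 2 = 0: r = r^2 mod 23 = 6^2 = 13
  bit 3 = 0: r = r^2 mod 23 = 13^2 = 8
  bit 4 = 1: r = r^2 * 11 mod 23 = 8^2 * 11 = 18*11 = 14
  -> A = 14
B = 11^9 mod 23  (bits of 9 = 1001)
  bit 0 = 1: r = r^2 * 11 mod 23 = 1^2 * 11 = 1*11 = 11
  bit 1 = 0: r = r^2 mod 23 = 11^2 = 6
  bit 2 = 0: r = r^2 mod 23 = 6^2 = 13
  bit 3 = 1: r = r^2 * 11 mod 23 = 13^2 * 11 = 8*11 = 19
  -> B = 19
s = B^a = 19^17 mod 23  (bits of 17 = 10001)
  bit 0 = 1: r = r^2 * 19 mod 23 = 1^2 * 19 = 1*19 = 19
  bit 1 = 0: r = r^2 mod 23 = 19^2 = 16
  bit 2 = 0: r = r^2 mod 23 = 16^2 = 3
  bit 3 = 0: r = r^2 mod 23 = 3^2 = 9
  bit 4 = 1: r = r^2 * 19 mod 23 = 9^2 * 19 = 12*19 = 21
  -> s = B^a = 21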